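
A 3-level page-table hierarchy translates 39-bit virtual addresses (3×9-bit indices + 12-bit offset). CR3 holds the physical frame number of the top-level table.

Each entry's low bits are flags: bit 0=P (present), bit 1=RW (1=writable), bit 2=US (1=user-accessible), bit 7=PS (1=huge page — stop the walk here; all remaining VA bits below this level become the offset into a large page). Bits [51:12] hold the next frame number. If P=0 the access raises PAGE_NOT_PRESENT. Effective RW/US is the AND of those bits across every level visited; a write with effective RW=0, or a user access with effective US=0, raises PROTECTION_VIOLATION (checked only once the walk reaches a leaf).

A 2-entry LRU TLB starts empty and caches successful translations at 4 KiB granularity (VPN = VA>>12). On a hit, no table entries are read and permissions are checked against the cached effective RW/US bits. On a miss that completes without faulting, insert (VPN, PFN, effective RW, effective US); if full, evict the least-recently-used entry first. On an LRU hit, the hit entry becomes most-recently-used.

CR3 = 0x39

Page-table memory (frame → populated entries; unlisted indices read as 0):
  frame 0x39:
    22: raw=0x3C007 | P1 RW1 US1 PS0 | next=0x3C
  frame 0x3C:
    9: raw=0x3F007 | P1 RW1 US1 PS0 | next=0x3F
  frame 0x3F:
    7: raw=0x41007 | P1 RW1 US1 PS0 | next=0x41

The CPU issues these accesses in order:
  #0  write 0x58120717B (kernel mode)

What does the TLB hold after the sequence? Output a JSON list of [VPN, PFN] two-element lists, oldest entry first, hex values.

Trace:
#0 VA=0x58120717B (w,kernel):
  lvl0: tbl 0x39, slot 22 ⇒ 0x3C007 (P1/RW1/US1/PS0)
  lvl1: tbl 0x3C, slot 9 ⇒ 0x3F007 (P1/RW1/US1/PS0)
  lvl2: tbl 0x3F, slot 7 ⇒ 0x41007 (P1/RW1/US1/PS0)
  ⇒ phys 0x4117B  [3 reads]

TLB: [["0x581207", "0x41"]]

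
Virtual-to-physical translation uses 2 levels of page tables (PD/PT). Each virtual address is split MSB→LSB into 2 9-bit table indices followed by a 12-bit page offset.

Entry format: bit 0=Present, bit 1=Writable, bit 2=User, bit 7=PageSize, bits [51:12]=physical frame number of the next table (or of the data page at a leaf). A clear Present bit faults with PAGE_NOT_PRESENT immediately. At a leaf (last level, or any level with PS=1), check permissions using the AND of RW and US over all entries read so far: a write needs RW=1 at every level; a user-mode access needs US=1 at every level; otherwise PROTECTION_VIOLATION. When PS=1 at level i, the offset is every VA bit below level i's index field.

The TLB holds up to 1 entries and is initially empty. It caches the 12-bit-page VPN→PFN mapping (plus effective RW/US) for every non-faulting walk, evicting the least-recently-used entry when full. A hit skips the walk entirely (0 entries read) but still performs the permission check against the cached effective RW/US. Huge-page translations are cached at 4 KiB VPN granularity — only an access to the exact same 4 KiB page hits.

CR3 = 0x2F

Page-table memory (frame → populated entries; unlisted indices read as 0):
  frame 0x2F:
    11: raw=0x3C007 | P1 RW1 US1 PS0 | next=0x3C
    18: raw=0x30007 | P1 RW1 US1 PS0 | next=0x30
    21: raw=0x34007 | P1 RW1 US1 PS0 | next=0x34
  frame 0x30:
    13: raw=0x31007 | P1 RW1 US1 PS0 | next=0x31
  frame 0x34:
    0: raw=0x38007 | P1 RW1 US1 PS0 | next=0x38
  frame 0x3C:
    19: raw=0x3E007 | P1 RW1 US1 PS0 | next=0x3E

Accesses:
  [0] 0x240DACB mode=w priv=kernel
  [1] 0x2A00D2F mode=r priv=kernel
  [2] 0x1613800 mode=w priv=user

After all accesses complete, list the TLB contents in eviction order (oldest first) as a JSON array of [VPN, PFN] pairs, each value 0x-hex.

Walk each access:
#0 VA=0x240DACB (w,kernel):
  L0: frame=0x2F idx=18 entry=0x30007 [P=1 RW=1 US=1 PS=0]
  L1: frame=0x30 idx=13 entry=0x31007 [P=1 RW=1 US=1 PS=0]
  ⇒ phys 0x31ACB  [2 reads]
#1 VA=0x2A00D2F (r,kernel):
  L0: frame=0x2F idx=21 entry=0x34007 [P=1 RW=1 US=1 PS=0]
  L1: frame=0x34 idx=0 entry=0x38007 [P=1 RW=1 US=1 PS=0]
  ⇒ phys 0x38D2F  [2 reads]
#2 VA=0x1613800 (w,user):
  L0: frame=0x2F idx=11 entry=0x3C007 [P=1 RW=1 US=1 PS=0]
  L1: frame=0x3C idx=19 entry=0x3E007 [P=1 RW=1 US=1 PS=0]
  ⇒ phys 0x3E800  [2 reads]

TLB: [["0x1613", "0x3E"]]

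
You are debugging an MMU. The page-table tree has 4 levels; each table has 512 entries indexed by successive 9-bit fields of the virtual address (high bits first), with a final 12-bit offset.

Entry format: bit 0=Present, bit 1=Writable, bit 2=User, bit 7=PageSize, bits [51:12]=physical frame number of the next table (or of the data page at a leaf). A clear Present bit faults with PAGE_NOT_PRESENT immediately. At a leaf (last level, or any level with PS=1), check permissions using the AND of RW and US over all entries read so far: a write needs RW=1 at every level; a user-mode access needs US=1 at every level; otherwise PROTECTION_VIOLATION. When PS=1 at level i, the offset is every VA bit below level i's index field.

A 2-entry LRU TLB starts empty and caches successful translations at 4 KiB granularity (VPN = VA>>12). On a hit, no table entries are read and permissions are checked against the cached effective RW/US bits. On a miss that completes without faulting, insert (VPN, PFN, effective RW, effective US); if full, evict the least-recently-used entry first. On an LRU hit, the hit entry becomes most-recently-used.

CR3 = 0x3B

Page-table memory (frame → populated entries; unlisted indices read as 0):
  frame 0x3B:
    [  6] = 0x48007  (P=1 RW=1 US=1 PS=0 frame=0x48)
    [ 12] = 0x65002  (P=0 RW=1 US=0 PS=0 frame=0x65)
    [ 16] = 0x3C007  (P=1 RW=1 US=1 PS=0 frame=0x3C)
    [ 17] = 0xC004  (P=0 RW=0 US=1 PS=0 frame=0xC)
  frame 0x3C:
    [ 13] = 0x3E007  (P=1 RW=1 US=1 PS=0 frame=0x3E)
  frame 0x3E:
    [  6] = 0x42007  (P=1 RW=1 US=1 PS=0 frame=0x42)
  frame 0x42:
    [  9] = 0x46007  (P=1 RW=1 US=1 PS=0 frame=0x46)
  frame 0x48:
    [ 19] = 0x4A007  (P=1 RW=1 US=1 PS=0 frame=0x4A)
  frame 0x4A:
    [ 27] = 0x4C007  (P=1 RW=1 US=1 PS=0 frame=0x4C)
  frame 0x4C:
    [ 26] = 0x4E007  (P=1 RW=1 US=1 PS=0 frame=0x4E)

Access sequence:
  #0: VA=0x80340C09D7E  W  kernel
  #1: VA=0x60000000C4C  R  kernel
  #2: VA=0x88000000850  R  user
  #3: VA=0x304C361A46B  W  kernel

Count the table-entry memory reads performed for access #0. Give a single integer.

Trace:
#0 VA=0x80340C09D7E (w,kernel):
  L0: frame=0x3B idx=16 entry=0x3C007 [P=1 RW=1 US=1 PS=0]
  L1: frame=0x3C idx=13 entry=0x3E007 [P=1 RW=1 US=1 PS=0]
  L2: frame=0x3E idx=6 entry=0x42007 [P=1 RW=1 US=1 PS=0]
  L3: frame=0x42 idx=9 entry=0x46007 [P=1 RW=1 US=1 PS=0]
  ✓ 0x46D7E  — 4 lookups
#1 VA=0x60000000C4C (r,kernel):
  L0: frame=0x3B idx=12 entry=0x65002 [P=0 RW=1 US=0 PS=0]
  ✗ PAGE_NOT_PRESENT  [1 reads]
#2 VA=0x88000000850 (r,user):
  L0: frame=0x3B idx=17 entry=0xC004 [P=0 RW=0 US=1 PS=0]
  ✗ PAGE_NOT_PRESENT  [1 reads]
#3 VA=0x304C361A46B (w,kernel):
  L0: frame=0x3B idx=6 entry=0x48007 [P=1 RW=1 US=1 PS=0]
  L1: frame=0x48 idx=19 entry=0x4A007 [P=1 RW=1 US=1 PS=0]
  L2: frame=0x4A idx=27 entry=0x4C007 [P=1 RW=1 US=1 PS=0]
  L3: frame=0x4C idx=26 entry=0x4E007 [P=1 RW=1 US=1 PS=0]
  ✓ 0x4E46B  — 4 lookups

Entries read for #0: 4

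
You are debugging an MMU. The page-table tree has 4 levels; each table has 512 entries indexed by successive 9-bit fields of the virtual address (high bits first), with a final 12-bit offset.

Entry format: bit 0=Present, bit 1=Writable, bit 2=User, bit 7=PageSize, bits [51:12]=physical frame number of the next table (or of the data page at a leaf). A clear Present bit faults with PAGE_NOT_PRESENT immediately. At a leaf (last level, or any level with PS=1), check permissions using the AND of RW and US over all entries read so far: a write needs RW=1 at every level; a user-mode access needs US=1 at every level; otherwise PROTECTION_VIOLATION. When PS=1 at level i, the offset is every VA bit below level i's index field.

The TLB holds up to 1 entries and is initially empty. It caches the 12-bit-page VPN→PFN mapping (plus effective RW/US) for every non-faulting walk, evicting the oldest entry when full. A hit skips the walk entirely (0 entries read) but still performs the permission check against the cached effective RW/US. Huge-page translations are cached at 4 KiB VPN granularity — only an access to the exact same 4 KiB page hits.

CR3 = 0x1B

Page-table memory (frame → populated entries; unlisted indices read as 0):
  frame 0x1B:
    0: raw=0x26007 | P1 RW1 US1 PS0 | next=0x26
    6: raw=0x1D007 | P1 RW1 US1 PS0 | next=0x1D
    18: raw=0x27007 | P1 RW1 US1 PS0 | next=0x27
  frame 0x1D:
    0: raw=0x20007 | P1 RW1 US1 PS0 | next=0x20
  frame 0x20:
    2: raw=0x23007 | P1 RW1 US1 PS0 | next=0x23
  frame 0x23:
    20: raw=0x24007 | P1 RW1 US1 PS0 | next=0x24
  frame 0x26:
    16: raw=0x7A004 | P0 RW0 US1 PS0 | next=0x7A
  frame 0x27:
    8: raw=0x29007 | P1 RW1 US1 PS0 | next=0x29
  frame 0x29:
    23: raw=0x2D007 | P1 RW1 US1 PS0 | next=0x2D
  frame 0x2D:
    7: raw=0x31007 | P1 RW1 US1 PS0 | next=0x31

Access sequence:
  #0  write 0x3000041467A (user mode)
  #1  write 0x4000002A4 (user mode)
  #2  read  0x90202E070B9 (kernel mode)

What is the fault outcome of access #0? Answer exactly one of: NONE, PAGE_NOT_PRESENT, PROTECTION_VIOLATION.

Per-access translation:
#0 VA=0x3000041467A (w,user):
  L0 @0x1B[6] → 0x1D007  P=1,RW=1,US=1,PS=0
  L1 @0x1D[0] → 0x20007  P=1,RW=1,US=1,PS=0
  L2 @0x20[2] → 0x23007  P=1,RW=1,US=1,PS=0
  L3 @0x23[20] → 0x24007  P=1,RW=1,US=1,PS=0
  → PA=0x2467A  (4 entries read)
#1 VA=0x4000002A4 (w,user):
  L0 @0x1B[0] → 0x26007  P=1,RW=1,US=1,PS=0
  L1 @0x26[16] → 0x7A004  P=0,RW=0,US=1,PS=0
  ⇒ fault: PAGE_NOT_PRESENT  — 2 lookups
#2 VA=0x90202E070B9 (r,kernel):
  L0 @0x1B[18] → 0x27007  P=1,RW=1,US=1,PS=0
  L1 @0x27[8] → 0x29007  P=1,RW=1,US=1,PS=0
  L2 @0x29[23] → 0x2D007  P=1,RW=1,US=1,PS=0
  L3 @0x2D[7] → 0x31007  P=1,RW=1,US=1,PS=0
  → PA=0x310B9  (4 entries read)

Access #0 fault: NONE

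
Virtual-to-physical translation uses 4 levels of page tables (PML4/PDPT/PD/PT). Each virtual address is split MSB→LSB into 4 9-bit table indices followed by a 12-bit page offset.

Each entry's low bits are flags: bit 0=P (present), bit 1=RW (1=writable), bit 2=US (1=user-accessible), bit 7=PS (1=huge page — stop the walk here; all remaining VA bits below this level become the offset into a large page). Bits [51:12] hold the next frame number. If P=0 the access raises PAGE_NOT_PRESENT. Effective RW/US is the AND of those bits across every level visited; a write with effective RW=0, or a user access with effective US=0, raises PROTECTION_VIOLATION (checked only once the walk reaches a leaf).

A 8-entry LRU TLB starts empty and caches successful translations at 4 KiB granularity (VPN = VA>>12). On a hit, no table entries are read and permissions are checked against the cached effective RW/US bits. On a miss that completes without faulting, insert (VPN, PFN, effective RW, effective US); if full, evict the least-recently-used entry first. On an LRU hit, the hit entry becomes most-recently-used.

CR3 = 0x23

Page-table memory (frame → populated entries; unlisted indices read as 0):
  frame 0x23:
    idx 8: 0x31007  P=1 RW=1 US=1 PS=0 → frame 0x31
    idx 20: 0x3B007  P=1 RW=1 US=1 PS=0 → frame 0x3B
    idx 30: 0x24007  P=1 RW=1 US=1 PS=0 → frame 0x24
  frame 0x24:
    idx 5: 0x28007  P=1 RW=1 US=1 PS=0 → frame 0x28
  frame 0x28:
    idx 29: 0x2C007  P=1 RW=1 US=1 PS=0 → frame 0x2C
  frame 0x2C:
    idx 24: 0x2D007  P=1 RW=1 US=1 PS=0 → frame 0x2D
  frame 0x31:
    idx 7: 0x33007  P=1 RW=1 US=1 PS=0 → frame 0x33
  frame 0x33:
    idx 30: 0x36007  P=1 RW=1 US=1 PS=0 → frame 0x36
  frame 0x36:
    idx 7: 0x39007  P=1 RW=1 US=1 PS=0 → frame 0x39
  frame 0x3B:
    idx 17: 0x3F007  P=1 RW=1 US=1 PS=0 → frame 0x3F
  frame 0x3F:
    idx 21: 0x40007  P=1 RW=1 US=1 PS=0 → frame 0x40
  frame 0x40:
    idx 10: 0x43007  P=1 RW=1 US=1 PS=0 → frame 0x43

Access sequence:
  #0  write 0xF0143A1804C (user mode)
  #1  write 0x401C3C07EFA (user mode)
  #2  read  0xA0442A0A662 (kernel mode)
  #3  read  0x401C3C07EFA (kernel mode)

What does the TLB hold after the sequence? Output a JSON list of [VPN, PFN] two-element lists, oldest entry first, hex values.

Trace:
#0 VA=0xF0143A1804C (w,user):
  L0: frame=0x23 idx=30 entry=0x24007 [P=1 RW=1 US=1 PS=0]
  L1: frame=0x24 idx=5 entry=0x28007 [P=1 RW=1 US=1 PS=0]
  L2: frame=0x28 idx=29 entry=0x2C007 [P=1 RW=1 US=1 PS=0]
  L3: frame=0x2C idx=24 entry=0x2D007 [P=1 RW=1 US=1 PS=0]
  ⇒ phys 0x2D04C  [4 reads]
#1 VA=0x401C3C07EFA (w,user):
  L0: frame=0x23 idx=8 entry=0x31007 [P=1 RW=1 US=1 PS=0]
  L1: frame=0x31 idx=7 entry=0x33007 [P=1 RW=1 US=1 PS=0]
  L2: frame=0x33 idx=30 entry=0x36007 [P=1 RW=1 US=1 PS=0]
  L3: frame=0x36 idx=7 entry=0x39007 [P=1 RW=1 US=1 PS=0]
  ⇒ phys 0x39EFA  [4 reads]
#2 VA=0xA0442A0A662 (r,kernel):
  L0: frame=0x23 idx=20 entry=0x3B007 [P=1 RW=1 US=1 PS=0]
  L1: frame=0x3B idx=17 entry=0x3F007 [P=1 RW=1 US=1 PS=0]
  L2: frame=0x3F idx=21 entry=0x40007 [P=1 RW=1 US=1 PS=0]
  L3: frame=0x40 idx=10 entry=0x43007 [P=1 RW=1 US=1 PS=0]
  ⇒ phys 0x43662  [4 reads]
#3 VA=0x401C3C07EFA (r,kernel):
  TLB hit vpn=0x401C3C07 → PA=0x39EFA

TLB: [["0xF0143A18", "0x2D"], ["0xA0442A0A", "0x43"], ["0x401C3C07", "0x39"]]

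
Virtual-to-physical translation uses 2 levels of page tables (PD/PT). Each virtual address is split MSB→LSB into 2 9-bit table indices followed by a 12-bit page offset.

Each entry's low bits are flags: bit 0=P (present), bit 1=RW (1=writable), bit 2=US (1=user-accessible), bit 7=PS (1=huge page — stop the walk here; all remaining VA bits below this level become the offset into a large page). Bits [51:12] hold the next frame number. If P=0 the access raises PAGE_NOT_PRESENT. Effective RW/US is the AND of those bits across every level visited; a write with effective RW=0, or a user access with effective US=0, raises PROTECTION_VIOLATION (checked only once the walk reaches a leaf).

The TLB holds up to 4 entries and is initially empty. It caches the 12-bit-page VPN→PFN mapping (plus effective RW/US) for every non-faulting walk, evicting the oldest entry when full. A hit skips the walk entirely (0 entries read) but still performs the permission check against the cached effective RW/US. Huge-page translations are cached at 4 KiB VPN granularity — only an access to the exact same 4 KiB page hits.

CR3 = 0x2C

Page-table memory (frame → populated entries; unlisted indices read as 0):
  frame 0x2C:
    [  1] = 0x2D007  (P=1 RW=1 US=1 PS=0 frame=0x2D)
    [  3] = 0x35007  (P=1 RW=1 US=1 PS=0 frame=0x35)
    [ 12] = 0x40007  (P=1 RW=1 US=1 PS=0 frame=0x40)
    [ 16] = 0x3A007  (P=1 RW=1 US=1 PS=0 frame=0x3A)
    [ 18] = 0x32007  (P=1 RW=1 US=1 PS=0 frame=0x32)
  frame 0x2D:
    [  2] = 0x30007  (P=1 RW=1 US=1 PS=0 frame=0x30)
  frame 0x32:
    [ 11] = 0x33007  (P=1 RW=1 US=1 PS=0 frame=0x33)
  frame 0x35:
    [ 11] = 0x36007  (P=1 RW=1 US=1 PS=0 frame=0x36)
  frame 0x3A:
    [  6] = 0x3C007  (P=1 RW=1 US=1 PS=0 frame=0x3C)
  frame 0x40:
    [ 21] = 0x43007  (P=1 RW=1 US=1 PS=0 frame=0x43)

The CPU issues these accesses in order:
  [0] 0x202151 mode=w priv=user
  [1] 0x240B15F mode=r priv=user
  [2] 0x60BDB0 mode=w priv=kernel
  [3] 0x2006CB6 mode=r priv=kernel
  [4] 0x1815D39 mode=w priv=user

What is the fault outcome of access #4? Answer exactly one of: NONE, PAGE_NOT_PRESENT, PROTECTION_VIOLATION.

Walk each access:
#0 VA=0x202151 (w,user):
  lvl0: tbl 0x2C, slot 1 ⇒ 0x2D007 (P1/RW1/US1/PS0)
  lvl1: tbl 0x2D, slot 2 ⇒ 0x30007 (P1/RW1/US1/PS0)
  ⇒ phys 0x30151  [2 reads]
#1 VA=0x240B15F (r,user):
  lvl0: tbl 0x2C, slot 18 ⇒ 0x32007 (P1/RW1/US1/PS0)
  lvl1: tbl 0x32, slot 11 ⇒ 0x33007 (P1/RW1/US1/PS0)
  ⇒ phys 0x3315F  [2 reads]
#2 VA=0x60BDB0 (w,kernel):
  lvl0: tbl 0x2C, slot 3 ⇒ 0x35007 (P1/RW1/US1/PS0)
  lvl1: tbl 0x35, slot 11 ⇒ 0x36007 (P1/RW1/US1/PS0)
  ⇒ phys 0x36DB0  [2 reads]
#3 VA=0x2006CB6 (r,kernel):
  lvl0: tbl 0x2C, slot 16 ⇒ 0x3A007 (P1/RW1/US1/PS0)
  lvl1: tbl 0x3A, slot 6 ⇒ 0x3C007 (P1/RW1/US1/PS0)
  ⇒ phys 0x3CCB6  [2 reads]
#4 VA=0x1815D39 (w,user):
  lvl0: tbl 0x2C, slot 12 ⇒ 0x40007 (P1/RW1/US1/PS0)
  lvl1: tbl 0x40, slot 21 ⇒ 0x43007 (P1/RW1/US1/PS0)
  ⇒ phys 0x43D39  [2 reads]

Access #4 fault: NONE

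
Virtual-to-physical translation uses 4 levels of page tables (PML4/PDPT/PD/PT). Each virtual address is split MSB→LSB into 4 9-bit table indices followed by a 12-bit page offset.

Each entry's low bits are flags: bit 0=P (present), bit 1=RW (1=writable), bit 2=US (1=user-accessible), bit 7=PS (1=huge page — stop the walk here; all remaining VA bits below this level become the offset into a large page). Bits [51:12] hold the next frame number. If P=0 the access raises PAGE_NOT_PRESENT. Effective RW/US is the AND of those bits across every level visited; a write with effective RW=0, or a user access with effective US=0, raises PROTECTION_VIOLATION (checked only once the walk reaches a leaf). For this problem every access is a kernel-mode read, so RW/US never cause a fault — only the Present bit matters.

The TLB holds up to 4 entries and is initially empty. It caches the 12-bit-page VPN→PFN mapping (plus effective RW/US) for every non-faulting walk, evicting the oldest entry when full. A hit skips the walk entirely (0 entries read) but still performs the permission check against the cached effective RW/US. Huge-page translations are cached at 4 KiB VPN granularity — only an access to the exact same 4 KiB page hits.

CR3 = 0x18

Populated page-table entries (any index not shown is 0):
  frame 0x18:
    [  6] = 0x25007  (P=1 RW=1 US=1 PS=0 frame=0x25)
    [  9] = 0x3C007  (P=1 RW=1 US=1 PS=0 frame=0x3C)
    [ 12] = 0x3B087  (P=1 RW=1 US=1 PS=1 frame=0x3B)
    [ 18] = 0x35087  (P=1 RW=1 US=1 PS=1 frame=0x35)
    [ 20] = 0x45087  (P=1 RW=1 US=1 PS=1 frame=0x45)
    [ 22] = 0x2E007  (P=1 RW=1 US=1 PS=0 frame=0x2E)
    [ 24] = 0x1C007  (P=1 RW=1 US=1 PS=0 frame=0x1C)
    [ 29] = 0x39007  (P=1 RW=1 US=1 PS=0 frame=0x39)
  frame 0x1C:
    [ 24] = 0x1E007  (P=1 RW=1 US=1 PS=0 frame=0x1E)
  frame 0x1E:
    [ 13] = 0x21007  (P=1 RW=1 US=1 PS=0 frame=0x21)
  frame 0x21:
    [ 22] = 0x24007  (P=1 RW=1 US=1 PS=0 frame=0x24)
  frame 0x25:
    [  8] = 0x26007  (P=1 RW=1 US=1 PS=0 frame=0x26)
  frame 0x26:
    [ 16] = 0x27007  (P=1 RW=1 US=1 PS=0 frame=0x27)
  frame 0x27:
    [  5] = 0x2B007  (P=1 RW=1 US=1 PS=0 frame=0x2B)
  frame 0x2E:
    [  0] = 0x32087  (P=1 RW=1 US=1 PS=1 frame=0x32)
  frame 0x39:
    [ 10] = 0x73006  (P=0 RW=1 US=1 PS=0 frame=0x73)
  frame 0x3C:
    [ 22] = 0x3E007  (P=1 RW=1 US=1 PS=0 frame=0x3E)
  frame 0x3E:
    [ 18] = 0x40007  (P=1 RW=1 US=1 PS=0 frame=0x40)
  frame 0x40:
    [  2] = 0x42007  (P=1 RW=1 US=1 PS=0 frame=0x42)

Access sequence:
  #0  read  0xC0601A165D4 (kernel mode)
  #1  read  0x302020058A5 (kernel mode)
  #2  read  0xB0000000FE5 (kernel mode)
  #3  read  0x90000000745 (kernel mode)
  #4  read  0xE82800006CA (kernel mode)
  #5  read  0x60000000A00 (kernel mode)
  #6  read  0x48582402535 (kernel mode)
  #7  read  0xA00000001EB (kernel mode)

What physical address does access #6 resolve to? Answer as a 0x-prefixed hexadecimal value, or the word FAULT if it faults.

Walk each access:
#0 VA=0xC0601A165D4 (r,kernel):
  [0] read 0x18 idx=24: raw=0x1C007 flags P=1 W=1 U=1 S=0
  [1] read 0x1C idx=24: raw=0x1E007 flags P=1 W=1 U=1 S=0
  [2] read 0x1E idx=13: raw=0x21007 flags P=1 W=1 U=1 S=0
  [3] read 0x21 idx=22: raw=0x24007 flags P=1 W=1 U=1 S=0
  ✓ 0x245D4  — 4 lookups
#1 VA=0x302020058A5 (r,kernel):
  [0] read 0x18 idx=6: raw=0x25007 flags P=1 W=1 U=1 S=0
  [1] read 0x25 idx=8: raw=0x26007 flags P=1 W=1 U=1 S=0
  [2] read 0x26 idx=16: raw=0x27007 flags P=1 W=1 U=1 S=0
  [3] read 0x27 idx=5: raw=0x2B007 flags P=1 W=1 U=1 S=0
  ✓ 0x2B8A5  — 4 lookups
#2 VA=0xB0000000FE5 (r,kernel):
  [0] read 0x18 idx=22: raw=0x2E007 flags P=1 W=1 U=1 S=0
  [1] read 0x2E idx=0: raw=0x32087 flags P=1 W=1 U=1 S=1
  ✓ 0x32FE5 (huge @L1)  — 2 lookups
#3 VA=0x90000000745 (r,kernel):
  [0] read 0x18 idx=18: raw=0x35087 flags P=1 W=1 U=1 S=1
  ✓ 0x35745 (huge @L0)  — 1 lookups
#4 VA=0xE82800006CA (r,kernel):
  [0] read 0x18 idx=29: raw=0x39007 flags P=1 W=1 U=1 S=0
  [1] read 0x39 idx=10: raw=0x73006 flags P=0 W=1 U=1 S=0
  ⇒ fault: PAGE_NOT_PRESENT  — 2 lookups
#5 VA=0x60000000A00 (r,kernel):
  [0] read 0x18 idx=12: raw=0x3B087 flags P=1 W=1 U=1 S=1
  ✓ 0x3BA00 (huge @L0)  — 1 lookups
#6 VA=0x48582402535 (r,kernel):
  [0] read 0x18 idx=9: raw=0x3C007 flags P=1 W=1 U=1 S=0
  [1] read 0x3C idx=22: raw=0x3E007 flags P=1 W=1 U=1 S=0
  [2] read 0x3E idx=18: raw=0x40007 flags P=1 W=1 U=1 S=0
  [3] read 0x40 idx=2: raw=0x42007 flags P=1 W=1 U=1 S=0
  ✓ 0x42535  — 4 lookups
#7 VA=0xA00000001EB (r,kernel):
  [0] read 0x18 idx=20: raw=0x45087 flags P=1 W=1 U=1 S=1
  ✓ 0x451EB (huge @L0)  — 1 lookups

Access #6 PA: 0x42535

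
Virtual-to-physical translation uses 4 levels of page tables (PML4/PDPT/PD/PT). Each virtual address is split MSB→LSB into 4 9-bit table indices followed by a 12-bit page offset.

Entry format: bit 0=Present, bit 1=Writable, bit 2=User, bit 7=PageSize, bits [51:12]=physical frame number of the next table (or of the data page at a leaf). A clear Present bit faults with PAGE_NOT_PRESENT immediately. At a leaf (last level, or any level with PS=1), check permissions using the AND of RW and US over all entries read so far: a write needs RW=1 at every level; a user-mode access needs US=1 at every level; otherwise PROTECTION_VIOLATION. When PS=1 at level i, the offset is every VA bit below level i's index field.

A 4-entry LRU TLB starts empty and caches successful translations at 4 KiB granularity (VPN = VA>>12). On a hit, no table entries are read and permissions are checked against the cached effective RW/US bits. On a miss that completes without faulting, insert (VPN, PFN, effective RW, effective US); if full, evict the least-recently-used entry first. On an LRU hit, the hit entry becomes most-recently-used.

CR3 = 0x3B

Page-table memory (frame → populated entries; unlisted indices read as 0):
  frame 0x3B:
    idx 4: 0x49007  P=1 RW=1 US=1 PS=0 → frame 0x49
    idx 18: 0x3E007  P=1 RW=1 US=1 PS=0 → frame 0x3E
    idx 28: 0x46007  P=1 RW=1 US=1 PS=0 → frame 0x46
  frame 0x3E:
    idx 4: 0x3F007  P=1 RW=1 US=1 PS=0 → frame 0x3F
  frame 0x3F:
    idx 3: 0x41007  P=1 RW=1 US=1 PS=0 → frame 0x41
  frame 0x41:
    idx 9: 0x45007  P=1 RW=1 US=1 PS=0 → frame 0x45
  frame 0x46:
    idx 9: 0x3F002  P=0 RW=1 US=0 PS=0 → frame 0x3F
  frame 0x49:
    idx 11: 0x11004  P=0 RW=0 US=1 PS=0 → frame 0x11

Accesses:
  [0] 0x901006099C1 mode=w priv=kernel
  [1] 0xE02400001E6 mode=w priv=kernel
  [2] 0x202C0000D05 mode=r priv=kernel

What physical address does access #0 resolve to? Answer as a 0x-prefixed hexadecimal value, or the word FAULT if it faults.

Walk each access:
#0 VA=0x901006099C1 (w,kernel):
  [0] read 0x3B idx=18: raw=0x3E007 flags P=1 W=1 U=1 S=0
  [1] read 0x3E idx=4: raw=0x3F007 flags P=1 W=1 U=1 S=0
  [2] read 0x3F idx=3: raw=0x41007 flags P=1 W=1 U=1 S=0
  [3] read 0x41 idx=9: raw=0x45007 flags P=1 W=1 U=1 S=0
  ⇒ phys 0x459C1  [4 reads]
#1 VA=0xE02400001E6 (w,kernel):
  [0] read 0x3B idx=28: raw=0x46007 flags P=1 W=1 U=1 S=0
  [1] read 0x46 idx=9: raw=0x3F002 flags P=0 W=1 U=0 S=0
  → PAGE_NOT_PRESENT  (2 entries read)
#2 VA=0x202C0000D05 (r,kernel):
  [0] read 0x3B idx=4: raw=0x49007 flags P=1 W=1 U=1 S=0
  [1] read 0x49 idx=11: raw=0x11004 flags P=0 W=0 U=1 S=0
  → PAGE_NOT_PRESENT  (2 entries read)

Access #0 PA: 0x459C1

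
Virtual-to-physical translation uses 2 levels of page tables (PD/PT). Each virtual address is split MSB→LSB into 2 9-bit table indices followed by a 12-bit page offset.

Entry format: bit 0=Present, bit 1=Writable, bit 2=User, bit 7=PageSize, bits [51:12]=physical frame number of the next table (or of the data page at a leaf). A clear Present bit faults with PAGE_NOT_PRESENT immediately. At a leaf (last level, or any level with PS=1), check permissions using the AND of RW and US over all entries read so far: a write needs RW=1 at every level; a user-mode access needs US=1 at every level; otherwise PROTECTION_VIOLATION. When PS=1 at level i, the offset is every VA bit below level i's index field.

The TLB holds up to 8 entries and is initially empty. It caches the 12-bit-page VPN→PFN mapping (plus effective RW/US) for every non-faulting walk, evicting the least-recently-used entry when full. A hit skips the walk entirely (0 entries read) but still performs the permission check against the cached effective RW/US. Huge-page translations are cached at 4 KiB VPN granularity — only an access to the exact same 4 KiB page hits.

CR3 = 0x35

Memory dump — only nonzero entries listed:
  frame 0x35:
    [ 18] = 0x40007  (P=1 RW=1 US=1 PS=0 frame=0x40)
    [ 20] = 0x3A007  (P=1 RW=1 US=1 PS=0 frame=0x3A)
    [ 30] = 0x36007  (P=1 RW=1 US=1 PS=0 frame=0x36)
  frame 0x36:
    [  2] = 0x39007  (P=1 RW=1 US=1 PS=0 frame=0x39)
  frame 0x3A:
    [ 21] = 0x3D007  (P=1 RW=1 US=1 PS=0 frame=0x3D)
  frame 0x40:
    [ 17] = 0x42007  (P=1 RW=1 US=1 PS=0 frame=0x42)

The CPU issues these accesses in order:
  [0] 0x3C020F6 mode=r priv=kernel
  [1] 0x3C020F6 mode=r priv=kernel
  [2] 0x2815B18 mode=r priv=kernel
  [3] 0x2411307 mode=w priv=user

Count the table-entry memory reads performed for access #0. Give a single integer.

Walk each access:
#0 VA=0x3C020F6 (r,kernel):
  [0] read 0x35 idx=30: raw=0x36007 flags P=1 W=1 U=1 S=0
  [1] read 0x36 idx=2: raw=0x39007 flags P=1 W=1 U=1 S=0
  ✓ 0x390F6  — 2 lookups
#1 VA=0x3C020F6 (r,kernel):
  TLB hit vpn=0x3C02 → PA=0x390F6
#2 VA=0x2815B18 (r,kernel):
  [0] read 0x35 idx=20: raw=0x3A007 flags P=1 W=1 U=1 S=0
  [1] read 0x3A idx=21: raw=0x3D007 flags P=1 W=1 U=1 S=0
  ✓ 0x3DB18  — 2 lookups
#3 VA=0x2411307 (w,user):
  [0] read 0x35 idx=18: raw=0x40007 flags P=1 W=1 U=1 S=0
  [1] read 0x40 idx=17: raw=0x42007 flags P=1 W=1 U=1 S=0
  ✓ 0x42307  — 2 lookups

Entries read for #0: 2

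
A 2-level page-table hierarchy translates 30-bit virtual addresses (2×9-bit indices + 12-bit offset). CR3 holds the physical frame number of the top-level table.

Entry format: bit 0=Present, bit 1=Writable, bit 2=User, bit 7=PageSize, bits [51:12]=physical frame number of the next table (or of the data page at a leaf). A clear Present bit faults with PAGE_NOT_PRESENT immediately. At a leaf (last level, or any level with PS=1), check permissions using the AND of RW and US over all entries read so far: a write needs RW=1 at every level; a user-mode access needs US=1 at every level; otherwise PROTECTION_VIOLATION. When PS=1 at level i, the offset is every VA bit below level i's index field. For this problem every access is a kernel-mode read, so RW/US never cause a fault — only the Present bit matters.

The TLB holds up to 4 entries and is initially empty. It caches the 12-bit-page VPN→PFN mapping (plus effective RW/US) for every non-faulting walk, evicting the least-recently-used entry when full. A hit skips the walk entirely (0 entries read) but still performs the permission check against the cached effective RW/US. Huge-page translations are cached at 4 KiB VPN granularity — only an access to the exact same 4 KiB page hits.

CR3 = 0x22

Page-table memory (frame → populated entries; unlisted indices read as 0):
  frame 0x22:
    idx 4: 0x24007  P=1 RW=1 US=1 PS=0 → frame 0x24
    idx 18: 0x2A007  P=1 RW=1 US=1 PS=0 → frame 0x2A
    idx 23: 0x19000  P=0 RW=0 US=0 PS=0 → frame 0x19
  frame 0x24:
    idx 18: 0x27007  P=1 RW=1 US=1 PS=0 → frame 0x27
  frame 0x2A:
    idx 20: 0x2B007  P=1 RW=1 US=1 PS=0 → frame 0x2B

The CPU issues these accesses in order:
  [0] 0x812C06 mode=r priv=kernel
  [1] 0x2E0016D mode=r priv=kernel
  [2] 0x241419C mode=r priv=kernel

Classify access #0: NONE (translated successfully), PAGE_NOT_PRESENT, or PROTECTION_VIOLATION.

Per-access translation:
#0 VA=0x812C06 (r,kernel):
  lvl0: tbl 0x22, slot 4 ⇒ 0x24007 (P1/RW1/US1/PS0)
  lvl1: tbl 0x24, slot 18 ⇒ 0x27007 (P1/RW1/US1/PS0)
  ⇒ phys 0x27C06  [2 reads]
#1 VA=0x2E0016D (r,kernel):
  lvl0: tbl 0x22, slot 23 ⇒ 0x19000 (P0/RW0/US0/PS0)
  → PAGE_NOT_PRESENT  (1 entries read)
#2 VA=0x241419C (r,kernel):
  lvl0: tbl 0x22, slot 18 ⇒ 0x2A007 (P1/RW1/US1/PS0)
  lvl1: tbl 0x2A, slot 20 ⇒ 0x2B007 (P1/RW1/US1/PS0)
  ⇒ phys 0x2B19C  [2 reads]

Access #0 fault: NONE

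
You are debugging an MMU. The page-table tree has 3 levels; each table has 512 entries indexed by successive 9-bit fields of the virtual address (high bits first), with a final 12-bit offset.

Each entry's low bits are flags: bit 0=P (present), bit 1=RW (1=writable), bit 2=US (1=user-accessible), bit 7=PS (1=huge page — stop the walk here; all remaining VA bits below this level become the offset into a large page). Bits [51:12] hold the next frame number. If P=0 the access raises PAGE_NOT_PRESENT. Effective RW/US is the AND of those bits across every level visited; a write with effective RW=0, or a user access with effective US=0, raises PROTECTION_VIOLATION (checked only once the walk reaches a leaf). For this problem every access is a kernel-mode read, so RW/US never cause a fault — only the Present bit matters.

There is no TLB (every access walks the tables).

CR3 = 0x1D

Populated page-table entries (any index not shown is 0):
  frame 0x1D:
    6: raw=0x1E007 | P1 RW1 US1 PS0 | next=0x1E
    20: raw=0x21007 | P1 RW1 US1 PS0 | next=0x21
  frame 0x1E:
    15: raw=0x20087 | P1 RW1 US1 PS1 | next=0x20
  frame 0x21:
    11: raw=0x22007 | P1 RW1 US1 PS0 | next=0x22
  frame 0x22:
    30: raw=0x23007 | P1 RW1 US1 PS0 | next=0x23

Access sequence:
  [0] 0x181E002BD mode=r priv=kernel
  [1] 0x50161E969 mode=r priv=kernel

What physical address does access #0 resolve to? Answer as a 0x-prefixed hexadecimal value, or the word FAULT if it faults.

Per-access translation:
#0 VA=0x181E002BD (r,kernel):
  L0: frame=0x1D idx=6 entry=0x1E007 [P=1 RW=1 US=1 PS=0]
  L1: frame=0x1E idx=15 entry=0x20087 [P=1 RW=1 US=1 PS=1]
  ⇒ phys 0x202BD (huge @L1)  [2 reads]
#1 VA=0x50161E969 (r,kernel):
  L0: frame=0x1D idx=20 entry=0x21007 [P=1 RW=1 US=1 PS=0]
  L1: frame=0x21 idx=11 entry=0x22007 [P=1 RW=1 US=1 PS=0]
  L2: frame=0x22 idx=30 entry=0x23007 [P=1 RW=1 US=1 PS=0]
  ⇒ phys 0x23969  [3 reads]

Access #0 PA: 0x202BD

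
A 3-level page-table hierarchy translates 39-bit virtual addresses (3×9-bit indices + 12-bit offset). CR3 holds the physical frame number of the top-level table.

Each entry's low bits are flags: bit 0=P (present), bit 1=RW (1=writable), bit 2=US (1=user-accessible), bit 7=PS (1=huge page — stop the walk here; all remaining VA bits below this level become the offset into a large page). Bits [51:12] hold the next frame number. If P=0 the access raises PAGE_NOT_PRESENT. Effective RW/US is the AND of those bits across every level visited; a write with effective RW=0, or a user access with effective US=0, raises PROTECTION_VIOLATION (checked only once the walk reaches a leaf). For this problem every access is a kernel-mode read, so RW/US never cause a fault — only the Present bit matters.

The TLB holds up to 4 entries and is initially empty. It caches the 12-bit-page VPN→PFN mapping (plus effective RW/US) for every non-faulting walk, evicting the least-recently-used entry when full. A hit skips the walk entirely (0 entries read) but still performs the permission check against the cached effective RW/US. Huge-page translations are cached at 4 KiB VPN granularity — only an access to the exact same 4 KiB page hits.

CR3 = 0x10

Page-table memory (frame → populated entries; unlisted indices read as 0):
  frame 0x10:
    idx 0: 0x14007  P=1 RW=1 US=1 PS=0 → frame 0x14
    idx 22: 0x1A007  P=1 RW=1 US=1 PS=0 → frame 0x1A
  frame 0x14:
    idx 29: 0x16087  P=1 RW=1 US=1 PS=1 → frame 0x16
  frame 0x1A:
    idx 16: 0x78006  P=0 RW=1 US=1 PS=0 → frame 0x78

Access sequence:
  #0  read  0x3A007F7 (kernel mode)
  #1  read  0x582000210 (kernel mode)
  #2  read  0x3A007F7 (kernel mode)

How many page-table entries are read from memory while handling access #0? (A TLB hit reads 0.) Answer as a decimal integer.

Walk each access:
#0 VA=0x3A007F7 (r,kernel):
  L0: frame=0x10 idx=0 entry=0x14007 [P=1 RW=1 US=1 PS=0]
  L1: frame=0x14 idx=29 entry=0x16087 [P=1 RW=1 US=1 PS=1]
  ⇒ phys 0x167F7 (huge @L1)  [2 reads]
#1 VA=0x582000210 (r,kernel):
  L0: frame=0x10 idx=22 entry=0x1A007 [P=1 RW=1 US=1 PS=0]
  L1: frame=0x1A idx=16 entry=0x78006 [P=0 RW=1 US=1 PS=0]
  ⇒ fault: PAGE_NOT_PRESENT  — 2 lookups
#2 VA=0x3A007F7 (r,kernel):
  TLB hit vpn=0x3A00 → PA=0x167F7

Entries read for #0: 2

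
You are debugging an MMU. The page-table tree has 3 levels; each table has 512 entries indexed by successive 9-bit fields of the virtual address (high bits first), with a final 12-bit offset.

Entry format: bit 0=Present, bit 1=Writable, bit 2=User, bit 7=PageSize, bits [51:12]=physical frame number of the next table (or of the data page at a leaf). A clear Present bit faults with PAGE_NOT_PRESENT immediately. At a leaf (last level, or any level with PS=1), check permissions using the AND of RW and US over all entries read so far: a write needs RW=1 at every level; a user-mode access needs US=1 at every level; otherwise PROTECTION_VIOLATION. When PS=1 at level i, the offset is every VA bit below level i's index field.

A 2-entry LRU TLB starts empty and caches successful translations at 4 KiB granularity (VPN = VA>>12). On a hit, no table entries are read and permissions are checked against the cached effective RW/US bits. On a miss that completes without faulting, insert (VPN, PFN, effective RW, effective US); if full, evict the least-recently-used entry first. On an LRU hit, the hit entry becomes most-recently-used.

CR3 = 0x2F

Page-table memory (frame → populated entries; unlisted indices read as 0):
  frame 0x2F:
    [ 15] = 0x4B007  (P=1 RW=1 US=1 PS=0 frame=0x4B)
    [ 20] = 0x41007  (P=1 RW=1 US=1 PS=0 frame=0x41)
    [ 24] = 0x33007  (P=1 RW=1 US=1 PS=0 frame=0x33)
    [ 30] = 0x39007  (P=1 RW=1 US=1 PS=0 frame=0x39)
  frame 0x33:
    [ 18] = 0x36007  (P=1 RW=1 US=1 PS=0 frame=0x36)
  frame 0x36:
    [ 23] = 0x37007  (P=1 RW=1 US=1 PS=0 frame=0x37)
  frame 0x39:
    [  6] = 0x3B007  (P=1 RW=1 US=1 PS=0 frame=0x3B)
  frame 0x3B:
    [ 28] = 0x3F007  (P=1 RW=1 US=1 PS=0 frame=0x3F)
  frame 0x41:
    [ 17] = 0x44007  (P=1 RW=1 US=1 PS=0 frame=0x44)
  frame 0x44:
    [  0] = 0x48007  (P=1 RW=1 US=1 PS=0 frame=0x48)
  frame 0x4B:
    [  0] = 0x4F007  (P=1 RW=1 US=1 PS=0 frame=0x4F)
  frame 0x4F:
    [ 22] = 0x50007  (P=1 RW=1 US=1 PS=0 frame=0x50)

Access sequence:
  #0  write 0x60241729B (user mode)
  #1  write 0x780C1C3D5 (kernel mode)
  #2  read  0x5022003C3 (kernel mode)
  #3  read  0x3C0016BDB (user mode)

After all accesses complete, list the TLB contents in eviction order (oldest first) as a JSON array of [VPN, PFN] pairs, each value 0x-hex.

Walk each access:
#0 VA=0x60241729B (w,user):
  lvl0: tbl 0x2F, slot 24 ⇒ 0x33007 (P1/RW1/US1/PS0)
  lvl1: tbl 0x33, slot 18 ⇒ 0x36007 (P1/RW1/US1/PS0)
  lvl2: tbl 0x36, slot 23 ⇒ 0x37007 (P1/RW1/US1/PS0)
  ⇒ phys 0x3729B  [3 reads]
#1 VA=0x780C1C3D5 (w,kernel):
  lvl0: tbl 0x2F, slot 30 ⇒ 0x39007 (P1/RW1/US1/PS0)
  lvl1: tbl 0x39, slot 6 ⇒ 0x3B007 (P1/RW1/US1/PS0)
  lvl2: tbl 0x3B, slot 28 ⇒ 0x3F007 (P1/RW1/US1/PS0)
  ⇒ phys 0x3F3D5  [3 reads]
#2 VA=0x5022003C3 (r,kernel):
  lvl0: tbl 0x2F, slot 20 ⇒ 0x41007 (P1/RW1/US1/PS0)
  lvl1: tbl 0x41, slot 17 ⇒ 0x44007 (P1/RW1/US1/PS0)
  lvl2: tbl 0x44, slot 0 ⇒ 0x48007 (P1/RW1/US1/PS0)
  ⇒ phys 0x483C3  [3 reads]
#3 VA=0x3C0016BDB (r,user):
  lvl0: tbl 0x2F, slot 15 ⇒ 0x4B007 (P1/RW1/US1/PS0)
  lvl1: tbl 0x4B, slot 0 ⇒ 0x4F007 (P1/RW1/US1/PS0)
  lvl2: tbl 0x4F, slot 22 ⇒ 0x50007 (P1/RW1/US1/PS0)
  ⇒ phys 0x50BDB  [3 reads]

TLB: [["0x502200", "0x48"], ["0x3C0016", "0x50"]]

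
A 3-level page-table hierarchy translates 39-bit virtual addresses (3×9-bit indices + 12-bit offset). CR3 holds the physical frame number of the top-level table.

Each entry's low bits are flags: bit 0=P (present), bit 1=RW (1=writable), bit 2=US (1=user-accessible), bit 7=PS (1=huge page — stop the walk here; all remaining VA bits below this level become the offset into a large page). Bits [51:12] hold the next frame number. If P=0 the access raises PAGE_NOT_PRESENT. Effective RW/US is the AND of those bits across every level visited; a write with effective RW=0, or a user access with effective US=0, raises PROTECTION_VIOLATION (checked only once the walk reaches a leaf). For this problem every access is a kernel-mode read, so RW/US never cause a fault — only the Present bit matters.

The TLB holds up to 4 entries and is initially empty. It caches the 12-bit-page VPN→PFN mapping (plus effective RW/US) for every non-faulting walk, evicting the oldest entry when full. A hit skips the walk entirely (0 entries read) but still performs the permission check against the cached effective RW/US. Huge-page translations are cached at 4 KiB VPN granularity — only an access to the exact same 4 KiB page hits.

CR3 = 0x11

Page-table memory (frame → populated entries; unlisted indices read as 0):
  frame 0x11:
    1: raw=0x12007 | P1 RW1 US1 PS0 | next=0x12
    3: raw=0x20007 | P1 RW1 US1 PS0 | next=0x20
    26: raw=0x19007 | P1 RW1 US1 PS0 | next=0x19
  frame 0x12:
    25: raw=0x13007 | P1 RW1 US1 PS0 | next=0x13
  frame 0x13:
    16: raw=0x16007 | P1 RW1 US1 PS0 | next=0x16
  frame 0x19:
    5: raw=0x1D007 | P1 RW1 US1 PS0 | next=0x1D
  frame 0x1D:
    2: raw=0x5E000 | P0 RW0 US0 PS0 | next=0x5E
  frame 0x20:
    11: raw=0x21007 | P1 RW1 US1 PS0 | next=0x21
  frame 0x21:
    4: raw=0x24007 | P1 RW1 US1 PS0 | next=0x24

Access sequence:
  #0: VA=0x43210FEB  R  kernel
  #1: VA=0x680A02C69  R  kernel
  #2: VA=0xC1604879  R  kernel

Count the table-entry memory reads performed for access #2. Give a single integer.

Trace:
#0 VA=0x43210FEB (r,kernel):
  L0 @0x11[1] → 0x12007  P=1,RW=1,US=1,PS=0
  L1 @0x12[25] → 0x13007  P=1,RW=1,US=1,PS=0
  L2 @0x13[16] → 0x16007  P=1,RW=1,US=1,PS=0
  ⇒ phys 0x16FEB  [3 reads]
#1 VA=0x680A02C69 (r,kernel):
  L0 @0x11[26] → 0x19007  P=1,RW=1,US=1,PS=0
  L1 @0x19[5] → 0x1D007  P=1,RW=1,US=1,PS=0
  L2 @0x1D[2] → 0x5E000  P=0,RW=0,US=0,PS=0
  → PAGE_NOT_PRESENT  (3 entries read)
#2 VA=0xC1604879 (r,kernel):
  L0 @0x11[3] → 0x20007  P=1,RW=1,US=1,PS=0
  L1 @0x20[11] → 0x21007  P=1,RW=1,US=1,PS=0
  L2 @0x21[4] → 0x24007  P=1,RW=1,US=1,PS=0
  ⇒ phys 0x24879  [3 reads]

Entries read for #2: 3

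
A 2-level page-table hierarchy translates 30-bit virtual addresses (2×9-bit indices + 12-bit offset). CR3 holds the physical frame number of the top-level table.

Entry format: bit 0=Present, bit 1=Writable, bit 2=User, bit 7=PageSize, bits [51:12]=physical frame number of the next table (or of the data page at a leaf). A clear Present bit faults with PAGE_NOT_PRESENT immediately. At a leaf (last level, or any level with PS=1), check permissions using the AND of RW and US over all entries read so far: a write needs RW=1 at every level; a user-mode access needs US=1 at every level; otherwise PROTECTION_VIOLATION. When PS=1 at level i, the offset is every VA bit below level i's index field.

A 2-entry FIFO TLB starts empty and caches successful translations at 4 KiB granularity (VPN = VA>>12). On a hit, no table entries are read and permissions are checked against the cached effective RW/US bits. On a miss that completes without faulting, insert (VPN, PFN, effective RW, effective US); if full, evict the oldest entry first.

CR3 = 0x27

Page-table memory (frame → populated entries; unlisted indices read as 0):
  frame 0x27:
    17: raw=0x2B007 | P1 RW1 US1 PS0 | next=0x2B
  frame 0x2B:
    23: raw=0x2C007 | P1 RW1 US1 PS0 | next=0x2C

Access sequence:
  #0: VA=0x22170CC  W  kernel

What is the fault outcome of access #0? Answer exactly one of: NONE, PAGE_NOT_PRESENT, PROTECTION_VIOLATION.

Walk each access:
#0 VA=0x22170CC (w,kernel):
  [0] read 0x27 idx=17: raw=0x2B007 flags P=1 W=1 U=1 S=0
  [1] read 0x2B idx=23: raw=0x2C007 flags P=1 W=1 U=1 S=0
  → PA=0x2C0CC  (2 entries read)

Access #0 fault: NONE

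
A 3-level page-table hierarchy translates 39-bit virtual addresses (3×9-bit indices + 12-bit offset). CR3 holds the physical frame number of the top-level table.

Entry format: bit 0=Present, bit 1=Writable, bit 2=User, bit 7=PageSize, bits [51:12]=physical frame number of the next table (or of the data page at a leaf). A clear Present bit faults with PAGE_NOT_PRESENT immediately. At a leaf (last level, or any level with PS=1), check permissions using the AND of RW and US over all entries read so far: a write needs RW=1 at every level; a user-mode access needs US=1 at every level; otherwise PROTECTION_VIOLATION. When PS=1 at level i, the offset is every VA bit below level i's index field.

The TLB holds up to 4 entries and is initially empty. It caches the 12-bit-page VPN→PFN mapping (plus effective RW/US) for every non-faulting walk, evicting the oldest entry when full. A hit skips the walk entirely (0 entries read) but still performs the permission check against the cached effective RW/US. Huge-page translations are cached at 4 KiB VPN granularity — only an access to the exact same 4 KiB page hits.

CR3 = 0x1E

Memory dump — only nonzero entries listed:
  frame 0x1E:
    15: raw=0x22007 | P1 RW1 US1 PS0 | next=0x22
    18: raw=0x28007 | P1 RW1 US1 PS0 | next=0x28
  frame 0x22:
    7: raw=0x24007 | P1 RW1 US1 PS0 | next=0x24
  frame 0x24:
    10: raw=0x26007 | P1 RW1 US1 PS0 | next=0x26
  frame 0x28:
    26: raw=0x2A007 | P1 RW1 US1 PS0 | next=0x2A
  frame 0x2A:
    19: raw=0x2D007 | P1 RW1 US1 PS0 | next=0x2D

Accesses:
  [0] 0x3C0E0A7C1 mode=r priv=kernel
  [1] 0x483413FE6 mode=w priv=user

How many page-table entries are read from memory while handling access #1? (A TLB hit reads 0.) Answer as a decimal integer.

Per-access translation:
#0 VA=0x3C0E0A7C1 (r,kernel):
  L0: frame=0x1E idx=15 entry=0x22007 [P=1 RW=1 US=1 PS=0]
  L1: frame=0x22 idx=7 entry=0x24007 [P=1 RW=1 US=1 PS=0]
  L2: frame=0x24 idx=10 entry=0x26007 [P=1 RW=1 US=1 PS=0]
  → PA=0x267C1  (3 entries read)
#1 VA=0x483413FE6 (w,user):
  L0: frame=0x1E idx=18 entry=0x28007 [P=1 RW=1 US=1 PS=0]
  L1: frame=0x28 idx=26 entry=0x2A007 [P=1 RW=1 US=1 PS=0]
  L2: frame=0x2A idx=19 entry=0x2D007 [P=1 RW=1 US=1 PS=0]
  → PA=0x2DFE6  (3 entries read)

Entries read for #1: 3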